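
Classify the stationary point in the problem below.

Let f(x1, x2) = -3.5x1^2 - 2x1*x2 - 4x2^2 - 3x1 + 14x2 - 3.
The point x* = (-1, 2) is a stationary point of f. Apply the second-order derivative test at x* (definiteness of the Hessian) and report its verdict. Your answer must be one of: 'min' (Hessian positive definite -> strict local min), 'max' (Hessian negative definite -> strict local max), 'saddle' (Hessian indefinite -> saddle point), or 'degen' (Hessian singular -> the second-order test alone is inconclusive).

Compute the Hessian H = grad^2 f:
  H = [[-7, -2], [-2, -8]]
Verify stationarity: grad f(x*) = H x* + g = (0, 0).
Eigenvalues of H: -9.5616, -5.4384.
Both eigenvalues < 0, so H is negative definite -> x* is a strict local max.

max


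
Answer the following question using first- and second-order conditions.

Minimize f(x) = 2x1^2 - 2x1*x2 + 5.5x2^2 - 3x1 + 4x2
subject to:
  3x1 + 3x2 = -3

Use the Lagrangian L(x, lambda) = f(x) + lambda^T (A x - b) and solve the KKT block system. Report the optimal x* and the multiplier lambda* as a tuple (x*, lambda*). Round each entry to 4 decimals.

Form the Lagrangian:
  L(x, lambda) = (1/2) x^T Q x + c^T x + lambda^T (A x - b)
Stationarity (grad_x L = 0): Q x + c + A^T lambda = 0.
Primal feasibility: A x = b.

This gives the KKT block system:
  [ Q   A^T ] [ x     ]   [-c ]
  [ A    0  ] [ lambda ] = [ b ]

Solving the linear system:
  x*      = (-0.3158, -0.6842)
  lambda* = (0.9649)
  f(x*)   = 0.5526

x* = (-0.3158, -0.6842), lambda* = (0.9649)


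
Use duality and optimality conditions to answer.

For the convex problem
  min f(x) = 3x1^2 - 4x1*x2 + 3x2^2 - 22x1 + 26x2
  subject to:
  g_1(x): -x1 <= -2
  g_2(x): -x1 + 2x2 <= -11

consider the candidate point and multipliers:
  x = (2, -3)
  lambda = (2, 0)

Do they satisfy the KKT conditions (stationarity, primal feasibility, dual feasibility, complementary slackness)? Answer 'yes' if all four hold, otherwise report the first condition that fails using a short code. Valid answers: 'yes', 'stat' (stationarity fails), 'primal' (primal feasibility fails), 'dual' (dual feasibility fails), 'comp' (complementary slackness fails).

Gradient of f: grad f(x) = Q x + c = (2, 0)
Constraint values g_i(x) = a_i^T x - b_i:
  g_1((2, -3)) = 0
  g_2((2, -3)) = 3
Stationarity residual: grad f(x) + sum_i lambda_i a_i = (0, 0)
  -> stationarity OK
Primal feasibility (all g_i <= 0): FAILS
Dual feasibility (all lambda_i >= 0): OK
Complementary slackness (lambda_i * g_i(x) = 0 for all i): OK

Verdict: the first failing condition is primal_feasibility -> primal.

primal


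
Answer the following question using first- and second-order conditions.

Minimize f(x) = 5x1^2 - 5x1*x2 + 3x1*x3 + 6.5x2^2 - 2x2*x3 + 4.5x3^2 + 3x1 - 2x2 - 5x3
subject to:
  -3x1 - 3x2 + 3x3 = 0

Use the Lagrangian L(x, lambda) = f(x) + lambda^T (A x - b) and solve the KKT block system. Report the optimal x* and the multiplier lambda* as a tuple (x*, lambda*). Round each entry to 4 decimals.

Form the Lagrangian:
  L(x, lambda) = (1/2) x^T Q x + c^T x + lambda^T (A x - b)
Stationarity (grad_x L = 0): Q x + c + A^T lambda = 0.
Primal feasibility: A x = b.

This gives the KKT block system:
  [ Q   A^T ] [ x     ]   [-c ]
  [ A    0  ] [ lambda ] = [ b ]

Solving the linear system:
  x*      = (0.0024, 0.3882, 0.3906)
  lambda* = (0.7514)
  f(x*)   = -1.3612

x* = (0.0024, 0.3882, 0.3906), lambda* = (0.7514)


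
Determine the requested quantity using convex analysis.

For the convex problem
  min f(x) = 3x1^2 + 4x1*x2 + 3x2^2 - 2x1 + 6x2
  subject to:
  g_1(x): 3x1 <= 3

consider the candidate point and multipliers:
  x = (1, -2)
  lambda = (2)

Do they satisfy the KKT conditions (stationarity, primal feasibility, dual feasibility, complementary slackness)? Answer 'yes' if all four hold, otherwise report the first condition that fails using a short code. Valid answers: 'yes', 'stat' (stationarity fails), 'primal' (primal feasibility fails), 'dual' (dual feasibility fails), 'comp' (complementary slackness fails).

Gradient of f: grad f(x) = Q x + c = (-4, -2)
Constraint values g_i(x) = a_i^T x - b_i:
  g_1((1, -2)) = 0
Stationarity residual: grad f(x) + sum_i lambda_i a_i = (2, -2)
  -> stationarity FAILS
Primal feasibility (all g_i <= 0): OK
Dual feasibility (all lambda_i >= 0): OK
Complementary slackness (lambda_i * g_i(x) = 0 for all i): OK

Verdict: the first failing condition is stationarity -> stat.

stat


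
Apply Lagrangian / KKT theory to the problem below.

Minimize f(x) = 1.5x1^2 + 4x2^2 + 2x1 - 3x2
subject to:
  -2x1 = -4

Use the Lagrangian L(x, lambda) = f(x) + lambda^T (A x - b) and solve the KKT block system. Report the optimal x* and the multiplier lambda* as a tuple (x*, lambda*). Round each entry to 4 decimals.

Form the Lagrangian:
  L(x, lambda) = (1/2) x^T Q x + c^T x + lambda^T (A x - b)
Stationarity (grad_x L = 0): Q x + c + A^T lambda = 0.
Primal feasibility: A x = b.

This gives the KKT block system:
  [ Q   A^T ] [ x     ]   [-c ]
  [ A    0  ] [ lambda ] = [ b ]

Solving the linear system:
  x*      = (2, 0.375)
  lambda* = (4)
  f(x*)   = 9.4375

x* = (2, 0.375), lambda* = (4)


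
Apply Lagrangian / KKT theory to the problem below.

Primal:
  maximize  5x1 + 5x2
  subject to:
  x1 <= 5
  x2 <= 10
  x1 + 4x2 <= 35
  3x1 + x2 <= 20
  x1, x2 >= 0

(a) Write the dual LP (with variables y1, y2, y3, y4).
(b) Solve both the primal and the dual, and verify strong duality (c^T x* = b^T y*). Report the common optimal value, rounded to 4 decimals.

The standard primal-dual pair for 'max c^T x s.t. A x <= b, x >= 0' is:
  Dual:  min b^T y  s.t.  A^T y >= c,  y >= 0.

So the dual LP is:
  minimize  5y1 + 10y2 + 35y3 + 20y4
  subject to:
    y1 + y3 + 3y4 >= 5
    y2 + 4y3 + y4 >= 5
    y1, y2, y3, y4 >= 0

Solving the primal: x* = (4.0909, 7.7273).
  primal value c^T x* = 59.0909.
Solving the dual: y* = (0, 0, 0.9091, 1.3636).
  dual value b^T y* = 59.0909.
Strong duality: c^T x* = b^T y*. Confirmed.

59.0909


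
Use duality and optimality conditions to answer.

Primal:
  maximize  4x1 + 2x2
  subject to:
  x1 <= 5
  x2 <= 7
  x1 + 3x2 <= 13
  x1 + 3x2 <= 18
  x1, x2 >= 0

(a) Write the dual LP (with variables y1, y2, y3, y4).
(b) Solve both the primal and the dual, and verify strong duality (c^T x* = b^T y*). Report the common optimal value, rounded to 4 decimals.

The standard primal-dual pair for 'max c^T x s.t. A x <= b, x >= 0' is:
  Dual:  min b^T y  s.t.  A^T y >= c,  y >= 0.

So the dual LP is:
  minimize  5y1 + 7y2 + 13y3 + 18y4
  subject to:
    y1 + y3 + y4 >= 4
    y2 + 3y3 + 3y4 >= 2
    y1, y2, y3, y4 >= 0

Solving the primal: x* = (5, 2.6667).
  primal value c^T x* = 25.3333.
Solving the dual: y* = (3.3333, 0, 0.6667, 0).
  dual value b^T y* = 25.3333.
Strong duality: c^T x* = b^T y*. Confirmed.

25.3333


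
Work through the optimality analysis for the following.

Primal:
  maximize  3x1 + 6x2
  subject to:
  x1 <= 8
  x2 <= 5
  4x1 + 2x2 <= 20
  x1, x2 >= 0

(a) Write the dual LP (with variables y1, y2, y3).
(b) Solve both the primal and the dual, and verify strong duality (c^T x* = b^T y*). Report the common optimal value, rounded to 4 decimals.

The standard primal-dual pair for 'max c^T x s.t. A x <= b, x >= 0' is:
  Dual:  min b^T y  s.t.  A^T y >= c,  y >= 0.

So the dual LP is:
  minimize  8y1 + 5y2 + 20y3
  subject to:
    y1 + 4y3 >= 3
    y2 + 2y3 >= 6
    y1, y2, y3 >= 0

Solving the primal: x* = (2.5, 5).
  primal value c^T x* = 37.5.
Solving the dual: y* = (0, 4.5, 0.75).
  dual value b^T y* = 37.5.
Strong duality: c^T x* = b^T y*. Confirmed.

37.5


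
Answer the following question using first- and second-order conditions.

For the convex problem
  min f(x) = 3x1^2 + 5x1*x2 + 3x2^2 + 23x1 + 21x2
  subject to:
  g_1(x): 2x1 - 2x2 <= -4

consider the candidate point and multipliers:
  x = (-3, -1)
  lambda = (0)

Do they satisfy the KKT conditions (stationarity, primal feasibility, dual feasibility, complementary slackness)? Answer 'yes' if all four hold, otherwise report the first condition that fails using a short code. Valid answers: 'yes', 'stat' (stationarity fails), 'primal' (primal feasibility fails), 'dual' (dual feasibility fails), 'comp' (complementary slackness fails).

Gradient of f: grad f(x) = Q x + c = (0, 0)
Constraint values g_i(x) = a_i^T x - b_i:
  g_1((-3, -1)) = 0
Stationarity residual: grad f(x) + sum_i lambda_i a_i = (0, 0)
  -> stationarity OK
Primal feasibility (all g_i <= 0): OK
Dual feasibility (all lambda_i >= 0): OK
Complementary slackness (lambda_i * g_i(x) = 0 for all i): OK

Verdict: yes, KKT holds.

yes


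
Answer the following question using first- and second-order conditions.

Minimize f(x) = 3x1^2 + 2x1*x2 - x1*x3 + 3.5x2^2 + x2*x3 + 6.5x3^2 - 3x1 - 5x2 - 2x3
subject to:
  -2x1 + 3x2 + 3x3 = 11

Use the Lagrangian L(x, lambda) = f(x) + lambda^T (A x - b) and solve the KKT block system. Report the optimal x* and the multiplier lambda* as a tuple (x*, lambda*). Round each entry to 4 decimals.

Form the Lagrangian:
  L(x, lambda) = (1/2) x^T Q x + c^T x + lambda^T (A x - b)
Stationarity (grad_x L = 0): Q x + c + A^T lambda = 0.
Primal feasibility: A x = b.

This gives the KKT block system:
  [ Q   A^T ] [ x     ]   [-c ]
  [ A    0  ] [ lambda ] = [ b ]

Solving the linear system:
  x*      = (-1.184, 2.2822, 0.5951)
  lambda* = (-3.0675)
  f(x*)   = 12.3466

x* = (-1.184, 2.2822, 0.5951), lambda* = (-3.0675)


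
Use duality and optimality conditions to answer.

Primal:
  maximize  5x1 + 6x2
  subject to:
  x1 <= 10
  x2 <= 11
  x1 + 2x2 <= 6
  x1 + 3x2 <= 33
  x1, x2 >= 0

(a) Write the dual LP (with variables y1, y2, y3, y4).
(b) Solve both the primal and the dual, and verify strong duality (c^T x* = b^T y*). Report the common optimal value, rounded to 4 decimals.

The standard primal-dual pair for 'max c^T x s.t. A x <= b, x >= 0' is:
  Dual:  min b^T y  s.t.  A^T y >= c,  y >= 0.

So the dual LP is:
  minimize  10y1 + 11y2 + 6y3 + 33y4
  subject to:
    y1 + y3 + y4 >= 5
    y2 + 2y3 + 3y4 >= 6
    y1, y2, y3, y4 >= 0

Solving the primal: x* = (6, 0).
  primal value c^T x* = 30.
Solving the dual: y* = (0, 0, 5, 0).
  dual value b^T y* = 30.
Strong duality: c^T x* = b^T y*. Confirmed.

30


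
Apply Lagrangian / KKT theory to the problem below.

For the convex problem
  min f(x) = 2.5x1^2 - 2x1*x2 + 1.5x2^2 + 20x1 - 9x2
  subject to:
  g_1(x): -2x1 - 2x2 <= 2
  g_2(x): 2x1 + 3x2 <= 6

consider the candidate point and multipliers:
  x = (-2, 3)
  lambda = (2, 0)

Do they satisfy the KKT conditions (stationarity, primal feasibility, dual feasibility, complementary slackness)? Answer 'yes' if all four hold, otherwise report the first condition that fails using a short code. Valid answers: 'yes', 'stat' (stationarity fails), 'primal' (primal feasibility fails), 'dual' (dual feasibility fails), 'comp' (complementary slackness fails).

Gradient of f: grad f(x) = Q x + c = (4, 4)
Constraint values g_i(x) = a_i^T x - b_i:
  g_1((-2, 3)) = -4
  g_2((-2, 3)) = -1
Stationarity residual: grad f(x) + sum_i lambda_i a_i = (0, 0)
  -> stationarity OK
Primal feasibility (all g_i <= 0): OK
Dual feasibility (all lambda_i >= 0): OK
Complementary slackness (lambda_i * g_i(x) = 0 for all i): FAILS

Verdict: the first failing condition is complementary_slackness -> comp.

comp


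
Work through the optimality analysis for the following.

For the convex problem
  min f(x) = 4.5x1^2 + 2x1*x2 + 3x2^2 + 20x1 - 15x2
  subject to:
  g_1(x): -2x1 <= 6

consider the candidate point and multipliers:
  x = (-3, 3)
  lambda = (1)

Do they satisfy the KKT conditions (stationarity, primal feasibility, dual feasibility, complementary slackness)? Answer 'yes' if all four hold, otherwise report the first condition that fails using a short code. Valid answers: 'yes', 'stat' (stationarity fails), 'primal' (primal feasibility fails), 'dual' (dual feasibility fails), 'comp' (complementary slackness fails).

Gradient of f: grad f(x) = Q x + c = (-1, -3)
Constraint values g_i(x) = a_i^T x - b_i:
  g_1((-3, 3)) = 0
Stationarity residual: grad f(x) + sum_i lambda_i a_i = (-3, -3)
  -> stationarity FAILS
Primal feasibility (all g_i <= 0): OK
Dual feasibility (all lambda_i >= 0): OK
Complementary slackness (lambda_i * g_i(x) = 0 for all i): OK

Verdict: the first failing condition is stationarity -> stat.

stat


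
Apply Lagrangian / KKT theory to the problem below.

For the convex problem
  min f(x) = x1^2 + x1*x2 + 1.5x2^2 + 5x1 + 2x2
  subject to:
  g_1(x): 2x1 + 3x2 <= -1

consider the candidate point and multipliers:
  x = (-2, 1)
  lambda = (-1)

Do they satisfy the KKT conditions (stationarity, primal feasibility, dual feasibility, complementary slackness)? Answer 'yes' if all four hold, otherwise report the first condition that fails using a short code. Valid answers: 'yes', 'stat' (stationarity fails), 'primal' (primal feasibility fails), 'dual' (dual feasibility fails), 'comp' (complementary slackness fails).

Gradient of f: grad f(x) = Q x + c = (2, 3)
Constraint values g_i(x) = a_i^T x - b_i:
  g_1((-2, 1)) = 0
Stationarity residual: grad f(x) + sum_i lambda_i a_i = (0, 0)
  -> stationarity OK
Primal feasibility (all g_i <= 0): OK
Dual feasibility (all lambda_i >= 0): FAILS
Complementary slackness (lambda_i * g_i(x) = 0 for all i): OK

Verdict: the first failing condition is dual_feasibility -> dual.

dual


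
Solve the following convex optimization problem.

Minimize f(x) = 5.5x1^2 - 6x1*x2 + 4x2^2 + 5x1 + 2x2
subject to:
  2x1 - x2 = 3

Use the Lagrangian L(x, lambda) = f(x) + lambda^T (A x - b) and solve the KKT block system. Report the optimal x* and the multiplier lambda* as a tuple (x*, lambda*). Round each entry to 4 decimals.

Form the Lagrangian:
  L(x, lambda) = (1/2) x^T Q x + c^T x + lambda^T (A x - b)
Stationarity (grad_x L = 0): Q x + c + A^T lambda = 0.
Primal feasibility: A x = b.

This gives the KKT block system:
  [ Q   A^T ] [ x     ]   [-c ]
  [ A    0  ] [ lambda ] = [ b ]

Solving the linear system:
  x*      = (1.1053, -0.7895)
  lambda* = (-10.9474)
  f(x*)   = 18.3947

x* = (1.1053, -0.7895), lambda* = (-10.9474)


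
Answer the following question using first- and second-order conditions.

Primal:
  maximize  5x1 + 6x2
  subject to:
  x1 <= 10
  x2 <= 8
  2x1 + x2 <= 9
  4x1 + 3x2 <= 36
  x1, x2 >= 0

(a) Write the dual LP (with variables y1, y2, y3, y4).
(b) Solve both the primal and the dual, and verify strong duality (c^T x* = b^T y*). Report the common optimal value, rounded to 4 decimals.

The standard primal-dual pair for 'max c^T x s.t. A x <= b, x >= 0' is:
  Dual:  min b^T y  s.t.  A^T y >= c,  y >= 0.

So the dual LP is:
  minimize  10y1 + 8y2 + 9y3 + 36y4
  subject to:
    y1 + 2y3 + 4y4 >= 5
    y2 + y3 + 3y4 >= 6
    y1, y2, y3, y4 >= 0

Solving the primal: x* = (0.5, 8).
  primal value c^T x* = 50.5.
Solving the dual: y* = (0, 3.5, 2.5, 0).
  dual value b^T y* = 50.5.
Strong duality: c^T x* = b^T y*. Confirmed.

50.5


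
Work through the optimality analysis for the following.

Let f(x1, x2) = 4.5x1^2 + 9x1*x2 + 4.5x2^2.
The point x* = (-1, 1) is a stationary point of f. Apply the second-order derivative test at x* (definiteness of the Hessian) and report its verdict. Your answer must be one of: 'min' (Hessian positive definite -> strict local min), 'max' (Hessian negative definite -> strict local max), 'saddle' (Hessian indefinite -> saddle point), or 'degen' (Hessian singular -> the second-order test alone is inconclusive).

Compute the Hessian H = grad^2 f:
  H = [[9, 9], [9, 9]]
Verify stationarity: grad f(x*) = H x* + g = (0, 0).
Eigenvalues of H: 0, 18.
H has a zero eigenvalue (singular; positive semidefinite but not definite), so H is neither positive definite, negative definite, nor indefinite. The second-order test alone is inconclusive -> degen.
(Indeed, f is constant along the null direction of H through x*, so x* is not a strict local extremum.)

degen


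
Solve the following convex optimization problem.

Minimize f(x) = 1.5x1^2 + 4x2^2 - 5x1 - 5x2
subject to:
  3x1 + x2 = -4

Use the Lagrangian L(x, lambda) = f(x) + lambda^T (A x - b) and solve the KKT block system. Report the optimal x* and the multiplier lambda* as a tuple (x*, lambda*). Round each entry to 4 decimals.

Form the Lagrangian:
  L(x, lambda) = (1/2) x^T Q x + c^T x + lambda^T (A x - b)
Stationarity (grad_x L = 0): Q x + c + A^T lambda = 0.
Primal feasibility: A x = b.

This gives the KKT block system:
  [ Q   A^T ] [ x     ]   [-c ]
  [ A    0  ] [ lambda ] = [ b ]

Solving the linear system:
  x*      = (-1.4133, 0.24)
  lambda* = (3.08)
  f(x*)   = 9.0933

x* = (-1.4133, 0.24), lambda* = (3.08)


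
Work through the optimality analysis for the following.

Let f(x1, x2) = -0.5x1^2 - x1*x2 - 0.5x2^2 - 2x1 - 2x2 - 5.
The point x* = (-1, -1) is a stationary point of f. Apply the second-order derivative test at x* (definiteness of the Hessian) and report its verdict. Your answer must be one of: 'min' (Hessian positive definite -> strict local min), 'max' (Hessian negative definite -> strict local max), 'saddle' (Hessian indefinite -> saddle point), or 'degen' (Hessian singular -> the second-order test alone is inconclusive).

Compute the Hessian H = grad^2 f:
  H = [[-1, -1], [-1, -1]]
Verify stationarity: grad f(x*) = H x* + g = (0, 0).
Eigenvalues of H: -2, 0.
H has a zero eigenvalue (singular; negative semidefinite but not definite), so H is neither positive definite, negative definite, nor indefinite. The second-order test alone is inconclusive -> degen.
(Indeed, f is constant along the null direction of H through x*, so x* is not a strict local extremum.)

degen


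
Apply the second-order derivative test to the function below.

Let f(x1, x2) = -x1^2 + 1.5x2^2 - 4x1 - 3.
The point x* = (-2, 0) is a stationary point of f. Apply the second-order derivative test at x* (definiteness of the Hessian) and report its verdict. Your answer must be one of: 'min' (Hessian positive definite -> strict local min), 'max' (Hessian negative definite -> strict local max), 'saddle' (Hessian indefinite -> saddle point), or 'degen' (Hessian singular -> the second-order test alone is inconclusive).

Compute the Hessian H = grad^2 f:
  H = [[-2, 0], [0, 3]]
Verify stationarity: grad f(x*) = H x* + g = (0, 0).
Eigenvalues of H: -2, 3.
Eigenvalues have mixed signs, so H is indefinite -> x* is a saddle point.

saddle


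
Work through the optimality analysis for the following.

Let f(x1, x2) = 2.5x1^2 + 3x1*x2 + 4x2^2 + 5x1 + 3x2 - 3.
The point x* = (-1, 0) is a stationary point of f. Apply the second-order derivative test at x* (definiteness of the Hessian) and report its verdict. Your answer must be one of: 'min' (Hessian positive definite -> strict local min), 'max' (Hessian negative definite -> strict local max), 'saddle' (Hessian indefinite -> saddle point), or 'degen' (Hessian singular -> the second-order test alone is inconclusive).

Compute the Hessian H = grad^2 f:
  H = [[5, 3], [3, 8]]
Verify stationarity: grad f(x*) = H x* + g = (0, 0).
Eigenvalues of H: 3.1459, 9.8541.
Both eigenvalues > 0, so H is positive definite -> x* is a strict local min.

min


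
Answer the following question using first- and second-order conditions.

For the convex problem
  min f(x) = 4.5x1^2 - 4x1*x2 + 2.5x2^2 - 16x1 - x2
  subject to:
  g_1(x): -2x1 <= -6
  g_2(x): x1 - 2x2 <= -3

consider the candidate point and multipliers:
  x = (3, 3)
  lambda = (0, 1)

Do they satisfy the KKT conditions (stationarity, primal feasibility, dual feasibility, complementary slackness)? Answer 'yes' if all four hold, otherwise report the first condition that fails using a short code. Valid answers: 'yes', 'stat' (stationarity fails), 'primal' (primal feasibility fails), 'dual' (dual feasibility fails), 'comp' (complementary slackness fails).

Gradient of f: grad f(x) = Q x + c = (-1, 2)
Constraint values g_i(x) = a_i^T x - b_i:
  g_1((3, 3)) = 0
  g_2((3, 3)) = 0
Stationarity residual: grad f(x) + sum_i lambda_i a_i = (0, 0)
  -> stationarity OK
Primal feasibility (all g_i <= 0): OK
Dual feasibility (all lambda_i >= 0): OK
Complementary slackness (lambda_i * g_i(x) = 0 for all i): OK

Verdict: yes, KKT holds.

yes


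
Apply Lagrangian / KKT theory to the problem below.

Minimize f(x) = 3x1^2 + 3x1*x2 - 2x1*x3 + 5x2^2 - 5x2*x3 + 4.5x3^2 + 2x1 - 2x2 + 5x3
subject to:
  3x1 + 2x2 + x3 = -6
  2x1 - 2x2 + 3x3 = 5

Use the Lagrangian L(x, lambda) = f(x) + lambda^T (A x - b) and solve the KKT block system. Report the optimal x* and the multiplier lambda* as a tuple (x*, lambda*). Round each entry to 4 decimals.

Form the Lagrangian:
  L(x, lambda) = (1/2) x^T Q x + c^T x + lambda^T (A x - b)
Stationarity (grad_x L = 0): Q x + c + A^T lambda = 0.
Primal feasibility: A x = b.

This gives the KKT block system:
  [ Q   A^T ] [ x     ]   [-c ]
  [ A    0  ] [ lambda ] = [ b ]

Solving the linear system:
  x*      = (0.104, -2.966, -0.38)
  lambda* = (6.9924, -7.7316)
  f(x*)   = 42.4263

x* = (0.104, -2.966, -0.38), lambda* = (6.9924, -7.7316)


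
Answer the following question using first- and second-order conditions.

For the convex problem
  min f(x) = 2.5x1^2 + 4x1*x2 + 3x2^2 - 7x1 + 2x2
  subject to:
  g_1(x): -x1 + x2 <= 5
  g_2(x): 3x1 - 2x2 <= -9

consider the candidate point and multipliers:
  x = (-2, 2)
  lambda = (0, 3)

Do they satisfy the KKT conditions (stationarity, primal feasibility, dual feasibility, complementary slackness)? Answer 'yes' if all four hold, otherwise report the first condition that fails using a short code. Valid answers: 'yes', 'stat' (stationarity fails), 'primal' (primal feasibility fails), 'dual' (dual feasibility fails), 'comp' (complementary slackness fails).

Gradient of f: grad f(x) = Q x + c = (-9, 6)
Constraint values g_i(x) = a_i^T x - b_i:
  g_1((-2, 2)) = -1
  g_2((-2, 2)) = -1
Stationarity residual: grad f(x) + sum_i lambda_i a_i = (0, 0)
  -> stationarity OK
Primal feasibility (all g_i <= 0): OK
Dual feasibility (all lambda_i >= 0): OK
Complementary slackness (lambda_i * g_i(x) = 0 for all i): FAILS

Verdict: the first failing condition is complementary_slackness -> comp.

comp


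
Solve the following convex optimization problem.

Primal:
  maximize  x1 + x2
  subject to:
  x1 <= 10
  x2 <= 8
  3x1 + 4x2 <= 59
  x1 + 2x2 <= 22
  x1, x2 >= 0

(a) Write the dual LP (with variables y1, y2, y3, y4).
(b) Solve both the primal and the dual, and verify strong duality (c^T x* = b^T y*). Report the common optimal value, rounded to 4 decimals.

The standard primal-dual pair for 'max c^T x s.t. A x <= b, x >= 0' is:
  Dual:  min b^T y  s.t.  A^T y >= c,  y >= 0.

So the dual LP is:
  minimize  10y1 + 8y2 + 59y3 + 22y4
  subject to:
    y1 + 3y3 + y4 >= 1
    y2 + 4y3 + 2y4 >= 1
    y1, y2, y3, y4 >= 0

Solving the primal: x* = (10, 6).
  primal value c^T x* = 16.
Solving the dual: y* = (0.5, 0, 0, 0.5).
  dual value b^T y* = 16.
Strong duality: c^T x* = b^T y*. Confirmed.

16


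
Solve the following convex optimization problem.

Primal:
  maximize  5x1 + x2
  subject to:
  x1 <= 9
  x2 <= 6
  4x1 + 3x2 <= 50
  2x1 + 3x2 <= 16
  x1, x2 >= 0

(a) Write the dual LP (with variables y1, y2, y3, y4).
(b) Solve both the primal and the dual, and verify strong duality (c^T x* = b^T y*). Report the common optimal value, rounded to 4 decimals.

The standard primal-dual pair for 'max c^T x s.t. A x <= b, x >= 0' is:
  Dual:  min b^T y  s.t.  A^T y >= c,  y >= 0.

So the dual LP is:
  minimize  9y1 + 6y2 + 50y3 + 16y4
  subject to:
    y1 + 4y3 + 2y4 >= 5
    y2 + 3y3 + 3y4 >= 1
    y1, y2, y3, y4 >= 0

Solving the primal: x* = (8, 0).
  primal value c^T x* = 40.
Solving the dual: y* = (0, 0, 0, 2.5).
  dual value b^T y* = 40.
Strong duality: c^T x* = b^T y*. Confirmed.

40


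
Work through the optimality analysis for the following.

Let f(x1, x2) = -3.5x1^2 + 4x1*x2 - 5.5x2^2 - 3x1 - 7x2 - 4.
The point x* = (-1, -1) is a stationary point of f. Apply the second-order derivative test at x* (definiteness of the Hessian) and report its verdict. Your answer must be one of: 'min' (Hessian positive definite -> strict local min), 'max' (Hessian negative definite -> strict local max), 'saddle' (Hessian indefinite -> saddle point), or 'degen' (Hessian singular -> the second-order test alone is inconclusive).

Compute the Hessian H = grad^2 f:
  H = [[-7, 4], [4, -11]]
Verify stationarity: grad f(x*) = H x* + g = (0, 0).
Eigenvalues of H: -13.4721, -4.5279.
Both eigenvalues < 0, so H is negative definite -> x* is a strict local max.

max


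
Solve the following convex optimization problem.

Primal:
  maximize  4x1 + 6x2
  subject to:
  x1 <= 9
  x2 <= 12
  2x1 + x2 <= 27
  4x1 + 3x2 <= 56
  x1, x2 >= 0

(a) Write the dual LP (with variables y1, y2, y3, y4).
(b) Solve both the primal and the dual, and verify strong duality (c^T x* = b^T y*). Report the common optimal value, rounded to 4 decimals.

The standard primal-dual pair for 'max c^T x s.t. A x <= b, x >= 0' is:
  Dual:  min b^T y  s.t.  A^T y >= c,  y >= 0.

So the dual LP is:
  minimize  9y1 + 12y2 + 27y3 + 56y4
  subject to:
    y1 + 2y3 + 4y4 >= 4
    y2 + y3 + 3y4 >= 6
    y1, y2, y3, y4 >= 0

Solving the primal: x* = (5, 12).
  primal value c^T x* = 92.
Solving the dual: y* = (0, 3, 0, 1).
  dual value b^T y* = 92.
Strong duality: c^T x* = b^T y*. Confirmed.

92


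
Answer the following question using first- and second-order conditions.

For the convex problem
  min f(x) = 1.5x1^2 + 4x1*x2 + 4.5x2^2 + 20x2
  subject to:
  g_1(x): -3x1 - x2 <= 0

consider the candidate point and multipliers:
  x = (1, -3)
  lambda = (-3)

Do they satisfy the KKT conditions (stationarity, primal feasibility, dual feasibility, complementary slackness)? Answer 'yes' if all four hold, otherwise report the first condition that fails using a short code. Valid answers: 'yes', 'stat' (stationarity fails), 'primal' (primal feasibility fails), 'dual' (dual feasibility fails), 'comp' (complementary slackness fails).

Gradient of f: grad f(x) = Q x + c = (-9, -3)
Constraint values g_i(x) = a_i^T x - b_i:
  g_1((1, -3)) = 0
Stationarity residual: grad f(x) + sum_i lambda_i a_i = (0, 0)
  -> stationarity OK
Primal feasibility (all g_i <= 0): OK
Dual feasibility (all lambda_i >= 0): FAILS
Complementary slackness (lambda_i * g_i(x) = 0 for all i): OK

Verdict: the first failing condition is dual_feasibility -> dual.

dual


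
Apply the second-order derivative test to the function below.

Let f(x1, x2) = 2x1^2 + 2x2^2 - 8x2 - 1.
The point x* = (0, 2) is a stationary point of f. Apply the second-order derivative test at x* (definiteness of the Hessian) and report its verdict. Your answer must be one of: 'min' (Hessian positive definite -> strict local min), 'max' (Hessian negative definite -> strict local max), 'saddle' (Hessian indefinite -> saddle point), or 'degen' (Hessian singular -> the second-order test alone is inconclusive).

Compute the Hessian H = grad^2 f:
  H = [[4, 0], [0, 4]]
Verify stationarity: grad f(x*) = H x* + g = (0, 0).
Eigenvalues of H: 4, 4.
Both eigenvalues > 0, so H is positive definite -> x* is a strict local min.

min


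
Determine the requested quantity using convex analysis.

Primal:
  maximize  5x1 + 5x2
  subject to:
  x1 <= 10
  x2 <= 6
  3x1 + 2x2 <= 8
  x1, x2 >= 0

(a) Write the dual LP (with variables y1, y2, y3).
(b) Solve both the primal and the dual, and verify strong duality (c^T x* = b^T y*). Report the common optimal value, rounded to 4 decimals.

The standard primal-dual pair for 'max c^T x s.t. A x <= b, x >= 0' is:
  Dual:  min b^T y  s.t.  A^T y >= c,  y >= 0.

So the dual LP is:
  minimize  10y1 + 6y2 + 8y3
  subject to:
    y1 + 3y3 >= 5
    y2 + 2y3 >= 5
    y1, y2, y3 >= 0

Solving the primal: x* = (0, 4).
  primal value c^T x* = 20.
Solving the dual: y* = (0, 0, 2.5).
  dual value b^T y* = 20.
Strong duality: c^T x* = b^T y*. Confirmed.

20


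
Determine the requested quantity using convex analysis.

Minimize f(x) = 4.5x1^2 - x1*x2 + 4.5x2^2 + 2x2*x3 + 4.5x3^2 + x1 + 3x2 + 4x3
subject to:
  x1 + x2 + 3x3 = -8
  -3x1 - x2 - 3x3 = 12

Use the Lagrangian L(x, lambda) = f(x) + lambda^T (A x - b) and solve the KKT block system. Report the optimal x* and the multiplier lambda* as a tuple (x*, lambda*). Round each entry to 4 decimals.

Form the Lagrangian:
  L(x, lambda) = (1/2) x^T Q x + c^T x + lambda^T (A x - b)
Stationarity (grad_x L = 0): Q x + c + A^T lambda = 0.
Primal feasibility: A x = b.

This gives the KKT block system:
  [ Q   A^T ] [ x     ]   [-c ]
  [ A    0  ] [ lambda ] = [ b ]

Solving the linear system:
  x*      = (-2, -0.6538, -1.7821)
  lambda* = (-1.5, -5.9487)
  f(x*)   = 24.1474

x* = (-2, -0.6538, -1.7821), lambda* = (-1.5, -5.9487)


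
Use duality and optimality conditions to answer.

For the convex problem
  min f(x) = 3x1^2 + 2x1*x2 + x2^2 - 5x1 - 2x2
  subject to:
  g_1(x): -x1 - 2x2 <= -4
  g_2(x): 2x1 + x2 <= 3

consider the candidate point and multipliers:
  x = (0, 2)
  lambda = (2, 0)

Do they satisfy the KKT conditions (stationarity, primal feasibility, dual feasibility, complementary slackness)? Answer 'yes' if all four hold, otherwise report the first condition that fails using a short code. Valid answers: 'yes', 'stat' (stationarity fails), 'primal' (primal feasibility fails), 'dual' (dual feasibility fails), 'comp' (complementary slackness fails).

Gradient of f: grad f(x) = Q x + c = (-1, 2)
Constraint values g_i(x) = a_i^T x - b_i:
  g_1((0, 2)) = 0
  g_2((0, 2)) = -1
Stationarity residual: grad f(x) + sum_i lambda_i a_i = (-3, -2)
  -> stationarity FAILS
Primal feasibility (all g_i <= 0): OK
Dual feasibility (all lambda_i >= 0): OK
Complementary slackness (lambda_i * g_i(x) = 0 for all i): OK

Verdict: the first failing condition is stationarity -> stat.

stat


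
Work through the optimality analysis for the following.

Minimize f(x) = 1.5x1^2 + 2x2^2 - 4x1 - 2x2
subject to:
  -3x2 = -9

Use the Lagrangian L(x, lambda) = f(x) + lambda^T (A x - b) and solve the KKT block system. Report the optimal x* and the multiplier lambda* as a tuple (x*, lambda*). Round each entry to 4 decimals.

Form the Lagrangian:
  L(x, lambda) = (1/2) x^T Q x + c^T x + lambda^T (A x - b)
Stationarity (grad_x L = 0): Q x + c + A^T lambda = 0.
Primal feasibility: A x = b.

This gives the KKT block system:
  [ Q   A^T ] [ x     ]   [-c ]
  [ A    0  ] [ lambda ] = [ b ]

Solving the linear system:
  x*      = (1.3333, 3)
  lambda* = (3.3333)
  f(x*)   = 9.3333

x* = (1.3333, 3), lambda* = (3.3333)


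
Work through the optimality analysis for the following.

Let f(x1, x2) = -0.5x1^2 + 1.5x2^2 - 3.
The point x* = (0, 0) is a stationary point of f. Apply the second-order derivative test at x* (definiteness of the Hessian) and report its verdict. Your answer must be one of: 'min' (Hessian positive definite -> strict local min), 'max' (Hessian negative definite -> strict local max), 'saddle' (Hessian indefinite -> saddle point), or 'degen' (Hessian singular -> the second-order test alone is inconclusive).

Compute the Hessian H = grad^2 f:
  H = [[-1, 0], [0, 3]]
Verify stationarity: grad f(x*) = H x* + g = (0, 0).
Eigenvalues of H: -1, 3.
Eigenvalues have mixed signs, so H is indefinite -> x* is a saddle point.

saddle


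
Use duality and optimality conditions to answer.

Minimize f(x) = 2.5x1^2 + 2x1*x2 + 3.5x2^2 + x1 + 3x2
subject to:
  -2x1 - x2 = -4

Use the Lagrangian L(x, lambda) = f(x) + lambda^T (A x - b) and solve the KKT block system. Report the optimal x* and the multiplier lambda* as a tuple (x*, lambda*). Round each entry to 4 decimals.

Form the Lagrangian:
  L(x, lambda) = (1/2) x^T Q x + c^T x + lambda^T (A x - b)
Stationarity (grad_x L = 0): Q x + c + A^T lambda = 0.
Primal feasibility: A x = b.

This gives the KKT block system:
  [ Q   A^T ] [ x     ]   [-c ]
  [ A    0  ] [ lambda ] = [ b ]

Solving the linear system:
  x*      = (2.12, -0.24)
  lambda* = (5.56)
  f(x*)   = 11.82

x* = (2.12, -0.24), lambda* = (5.56)


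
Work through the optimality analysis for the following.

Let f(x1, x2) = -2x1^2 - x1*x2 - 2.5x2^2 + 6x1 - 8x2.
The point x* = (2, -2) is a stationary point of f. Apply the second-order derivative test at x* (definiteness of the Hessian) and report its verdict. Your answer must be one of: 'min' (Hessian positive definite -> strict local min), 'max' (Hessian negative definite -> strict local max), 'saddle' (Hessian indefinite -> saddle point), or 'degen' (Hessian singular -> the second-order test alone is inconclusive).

Compute the Hessian H = grad^2 f:
  H = [[-4, -1], [-1, -5]]
Verify stationarity: grad f(x*) = H x* + g = (0, 0).
Eigenvalues of H: -5.618, -3.382.
Both eigenvalues < 0, so H is negative definite -> x* is a strict local max.

max


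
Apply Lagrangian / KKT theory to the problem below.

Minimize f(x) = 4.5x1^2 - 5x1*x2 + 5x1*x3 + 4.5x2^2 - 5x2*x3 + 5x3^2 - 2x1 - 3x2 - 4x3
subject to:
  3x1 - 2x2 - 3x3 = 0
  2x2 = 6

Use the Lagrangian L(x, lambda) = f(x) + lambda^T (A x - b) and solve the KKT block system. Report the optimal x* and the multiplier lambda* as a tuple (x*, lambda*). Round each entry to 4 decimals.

Form the Lagrangian:
  L(x, lambda) = (1/2) x^T Q x + c^T x + lambda^T (A x - b)
Stationarity (grad_x L = 0): Q x + c + A^T lambda = 0.
Primal feasibility: A x = b.

This gives the KKT block system:
  [ Q   A^T ] [ x     ]   [-c ]
  [ A    0  ] [ lambda ] = [ b ]

Solving the linear system:
  x*      = (2.2759, 3, 0.2759)
  lambda* = (-1.6207, -7.2414)
  f(x*)   = 14.3966

x* = (2.2759, 3, 0.2759), lambda* = (-1.6207, -7.2414)


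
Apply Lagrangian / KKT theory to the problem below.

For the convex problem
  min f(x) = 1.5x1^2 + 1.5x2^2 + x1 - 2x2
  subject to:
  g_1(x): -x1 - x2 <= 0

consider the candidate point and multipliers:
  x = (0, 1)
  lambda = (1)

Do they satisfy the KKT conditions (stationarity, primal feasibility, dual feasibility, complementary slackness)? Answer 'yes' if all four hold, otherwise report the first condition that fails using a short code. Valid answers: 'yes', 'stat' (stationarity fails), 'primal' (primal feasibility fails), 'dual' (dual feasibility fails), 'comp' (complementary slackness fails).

Gradient of f: grad f(x) = Q x + c = (1, 1)
Constraint values g_i(x) = a_i^T x - b_i:
  g_1((0, 1)) = -1
Stationarity residual: grad f(x) + sum_i lambda_i a_i = (0, 0)
  -> stationarity OK
Primal feasibility (all g_i <= 0): OK
Dual feasibility (all lambda_i >= 0): OK
Complementary slackness (lambda_i * g_i(x) = 0 for all i): FAILS

Verdict: the first failing condition is complementary_slackness -> comp.

comp


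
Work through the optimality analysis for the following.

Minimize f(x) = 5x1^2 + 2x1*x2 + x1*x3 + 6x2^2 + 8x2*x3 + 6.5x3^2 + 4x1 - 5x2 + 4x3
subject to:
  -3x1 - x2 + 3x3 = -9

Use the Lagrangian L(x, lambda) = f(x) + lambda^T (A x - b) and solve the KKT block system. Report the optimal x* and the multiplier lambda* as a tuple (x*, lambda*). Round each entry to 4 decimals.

Form the Lagrangian:
  L(x, lambda) = (1/2) x^T Q x + c^T x + lambda^T (A x - b)
Stationarity (grad_x L = 0): Q x + c + A^T lambda = 0.
Primal feasibility: A x = b.

This gives the KKT block system:
  [ Q   A^T ] [ x     ]   [-c ]
  [ A    0  ] [ lambda ] = [ b ]

Solving the linear system:
  x*      = (0.1651, 2.0367, -2.156)
  lambda* = (2.5229)
  f(x*)   = 2.2798

x* = (0.1651, 2.0367, -2.156), lambda* = (2.5229)


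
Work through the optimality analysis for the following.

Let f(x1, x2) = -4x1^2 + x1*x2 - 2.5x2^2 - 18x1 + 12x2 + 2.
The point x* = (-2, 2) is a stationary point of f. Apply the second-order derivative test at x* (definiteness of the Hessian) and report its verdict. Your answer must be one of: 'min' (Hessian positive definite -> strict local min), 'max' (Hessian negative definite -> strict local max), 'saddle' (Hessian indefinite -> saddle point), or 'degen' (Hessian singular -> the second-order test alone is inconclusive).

Compute the Hessian H = grad^2 f:
  H = [[-8, 1], [1, -5]]
Verify stationarity: grad f(x*) = H x* + g = (0, 0).
Eigenvalues of H: -8.3028, -4.6972.
Both eigenvalues < 0, so H is negative definite -> x* is a strict local max.

max


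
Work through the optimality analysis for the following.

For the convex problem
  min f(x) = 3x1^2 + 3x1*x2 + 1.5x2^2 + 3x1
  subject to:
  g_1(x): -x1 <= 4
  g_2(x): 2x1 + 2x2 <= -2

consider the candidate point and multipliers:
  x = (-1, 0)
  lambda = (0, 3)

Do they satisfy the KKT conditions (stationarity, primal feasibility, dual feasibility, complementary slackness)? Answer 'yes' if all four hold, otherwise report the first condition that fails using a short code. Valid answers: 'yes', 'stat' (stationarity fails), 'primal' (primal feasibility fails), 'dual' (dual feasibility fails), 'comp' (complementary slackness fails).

Gradient of f: grad f(x) = Q x + c = (-3, -3)
Constraint values g_i(x) = a_i^T x - b_i:
  g_1((-1, 0)) = -3
  g_2((-1, 0)) = 0
Stationarity residual: grad f(x) + sum_i lambda_i a_i = (3, 3)
  -> stationarity FAILS
Primal feasibility (all g_i <= 0): OK
Dual feasibility (all lambda_i >= 0): OK
Complementary slackness (lambda_i * g_i(x) = 0 for all i): OK

Verdict: the first failing condition is stationarity -> stat.

stat


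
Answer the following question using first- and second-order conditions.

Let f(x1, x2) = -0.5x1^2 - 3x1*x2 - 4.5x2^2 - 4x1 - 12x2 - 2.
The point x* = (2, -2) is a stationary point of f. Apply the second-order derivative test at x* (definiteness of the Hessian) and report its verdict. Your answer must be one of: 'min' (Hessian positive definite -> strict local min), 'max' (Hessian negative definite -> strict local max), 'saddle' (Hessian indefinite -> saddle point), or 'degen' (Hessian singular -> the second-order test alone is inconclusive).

Compute the Hessian H = grad^2 f:
  H = [[-1, -3], [-3, -9]]
Verify stationarity: grad f(x*) = H x* + g = (0, 0).
Eigenvalues of H: -10, 0.
H has a zero eigenvalue (singular; negative semidefinite but not definite), so H is neither positive definite, negative definite, nor indefinite. The second-order test alone is inconclusive -> degen.
(Indeed, f is constant along the null direction of H through x*, so x* is not a strict local extremum.)

degen


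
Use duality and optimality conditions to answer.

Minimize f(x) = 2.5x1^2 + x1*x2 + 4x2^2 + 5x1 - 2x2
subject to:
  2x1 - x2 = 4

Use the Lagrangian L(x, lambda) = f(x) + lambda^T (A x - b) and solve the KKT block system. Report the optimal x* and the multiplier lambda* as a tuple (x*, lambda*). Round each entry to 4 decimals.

Form the Lagrangian:
  L(x, lambda) = (1/2) x^T Q x + c^T x + lambda^T (A x - b)
Stationarity (grad_x L = 0): Q x + c + A^T lambda = 0.
Primal feasibility: A x = b.

This gives the KKT block system:
  [ Q   A^T ] [ x     ]   [-c ]
  [ A    0  ] [ lambda ] = [ b ]

Solving the linear system:
  x*      = (1.6341, -0.7317)
  lambda* = (-6.2195)
  f(x*)   = 17.2561

x* = (1.6341, -0.7317), lambda* = (-6.2195)


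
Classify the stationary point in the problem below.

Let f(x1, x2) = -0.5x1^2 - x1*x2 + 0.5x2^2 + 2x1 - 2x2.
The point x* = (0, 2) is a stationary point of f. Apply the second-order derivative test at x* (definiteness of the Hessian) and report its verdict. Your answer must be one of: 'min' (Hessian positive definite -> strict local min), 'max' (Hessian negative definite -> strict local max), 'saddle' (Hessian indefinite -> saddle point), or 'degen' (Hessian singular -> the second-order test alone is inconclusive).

Compute the Hessian H = grad^2 f:
  H = [[-1, -1], [-1, 1]]
Verify stationarity: grad f(x*) = H x* + g = (0, 0).
Eigenvalues of H: -1.4142, 1.4142.
Eigenvalues have mixed signs, so H is indefinite -> x* is a saddle point.

saddle


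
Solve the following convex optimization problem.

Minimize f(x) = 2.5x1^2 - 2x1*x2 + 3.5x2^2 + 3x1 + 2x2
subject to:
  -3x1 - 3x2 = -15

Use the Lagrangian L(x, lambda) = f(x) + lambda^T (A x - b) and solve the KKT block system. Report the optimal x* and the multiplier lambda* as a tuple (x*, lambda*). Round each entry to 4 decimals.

Form the Lagrangian:
  L(x, lambda) = (1/2) x^T Q x + c^T x + lambda^T (A x - b)
Stationarity (grad_x L = 0): Q x + c + A^T lambda = 0.
Primal feasibility: A x = b.

This gives the KKT block system:
  [ Q   A^T ] [ x     ]   [-c ]
  [ A    0  ] [ lambda ] = [ b ]

Solving the linear system:
  x*      = (2.75, 2.25)
  lambda* = (4.0833)
  f(x*)   = 37

x* = (2.75, 2.25), lambda* = (4.0833)
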